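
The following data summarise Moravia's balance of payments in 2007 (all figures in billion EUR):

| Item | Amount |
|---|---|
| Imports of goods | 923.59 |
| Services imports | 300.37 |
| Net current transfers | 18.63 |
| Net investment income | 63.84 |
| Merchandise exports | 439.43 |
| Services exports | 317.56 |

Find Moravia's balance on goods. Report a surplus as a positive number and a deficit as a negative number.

-484.16

Goods balance = 439.43 - 923.59 = -484.16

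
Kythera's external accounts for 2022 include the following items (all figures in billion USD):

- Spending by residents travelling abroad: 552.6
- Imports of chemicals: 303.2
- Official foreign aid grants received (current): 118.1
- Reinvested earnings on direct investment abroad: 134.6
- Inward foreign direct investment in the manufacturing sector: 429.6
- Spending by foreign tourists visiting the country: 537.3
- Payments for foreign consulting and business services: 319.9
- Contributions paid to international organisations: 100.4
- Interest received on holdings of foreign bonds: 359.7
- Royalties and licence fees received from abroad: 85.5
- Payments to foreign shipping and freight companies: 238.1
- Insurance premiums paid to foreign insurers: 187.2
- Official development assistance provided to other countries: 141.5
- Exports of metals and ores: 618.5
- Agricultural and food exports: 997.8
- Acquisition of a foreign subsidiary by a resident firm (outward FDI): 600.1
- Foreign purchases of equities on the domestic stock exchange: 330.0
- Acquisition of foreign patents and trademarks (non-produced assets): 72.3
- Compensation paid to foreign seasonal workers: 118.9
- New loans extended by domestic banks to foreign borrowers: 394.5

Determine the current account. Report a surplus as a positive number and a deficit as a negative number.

889.7

Goods: -303.2 + 618.5 + 997.8 = 1313.1
Services: -319.9 - 187.2 - 238.1 - 552.6 + 85.5 + 537.3 = -675.0
Primary income: -118.9 + 134.6 + 359.7 = 375.4
Secondary income: -141.5 + 118.1 - 100.4 = -123.8
Current account = 1313.1 + (-675.0) + 375.4 + (-123.8) = 889.7
(Excluded from the current account — financial account: inward foreign direct investment in the manufacturing sector 429.6, acquisition of a foreign subsidiary by a resident firm (outward FDI) 600.1, foreign purchases of equities on the domestic stock exchange 330.0, new loans extended by domestic banks to foreign borrowers 394.5; capital account: acquisition of foreign patents and trademarks (non-produced assets) 72.3.)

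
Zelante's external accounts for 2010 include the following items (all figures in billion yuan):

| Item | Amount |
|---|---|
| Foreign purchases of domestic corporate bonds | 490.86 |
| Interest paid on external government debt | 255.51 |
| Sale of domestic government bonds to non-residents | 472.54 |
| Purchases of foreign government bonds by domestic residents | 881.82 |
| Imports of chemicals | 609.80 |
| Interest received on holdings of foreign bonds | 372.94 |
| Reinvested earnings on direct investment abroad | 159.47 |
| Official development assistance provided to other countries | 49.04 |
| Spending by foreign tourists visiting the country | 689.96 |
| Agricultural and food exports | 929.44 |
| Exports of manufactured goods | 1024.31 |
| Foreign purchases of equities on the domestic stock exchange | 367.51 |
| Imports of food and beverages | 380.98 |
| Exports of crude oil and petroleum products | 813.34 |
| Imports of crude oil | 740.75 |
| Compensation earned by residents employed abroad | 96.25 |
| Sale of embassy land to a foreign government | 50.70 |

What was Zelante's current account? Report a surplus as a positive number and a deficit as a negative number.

Goods: 929.44 - 380.98 + 813.34 + 1024.31 - 740.75 - 609.80 = 1035.56
Services: 689.96
Primary income: -255.51 + 159.47 + 372.94 + 96.25 = 373.15
Secondary income: -49.04
Current account = 1035.56 + 689.96 + 373.15 + (-49.04) = 2049.63
(Excluded from the current account — financial account: foreign purchases of domestic corporate bonds 490.86, sale of domestic government bonds to non-residents 472.54, purchases of foreign government bonds by domestic residents 881.82, foreign purchases of equities on the domestic stock exchange 367.51; capital account: sale of embassy land to a foreign government 50.70.)

2049.63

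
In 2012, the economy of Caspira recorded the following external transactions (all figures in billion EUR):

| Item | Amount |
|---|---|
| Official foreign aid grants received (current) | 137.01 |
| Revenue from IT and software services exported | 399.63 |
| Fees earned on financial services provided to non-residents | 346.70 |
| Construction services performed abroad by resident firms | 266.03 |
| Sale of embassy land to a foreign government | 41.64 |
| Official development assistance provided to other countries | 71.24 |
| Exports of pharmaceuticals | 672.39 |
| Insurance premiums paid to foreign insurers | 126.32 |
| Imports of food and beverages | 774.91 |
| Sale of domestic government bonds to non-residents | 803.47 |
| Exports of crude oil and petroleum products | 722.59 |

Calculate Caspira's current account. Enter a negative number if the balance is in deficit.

Goods: 672.39 + 722.59 - 774.91 = 620.07
Services: 399.63 + 266.03 + 346.70 - 126.32 = 886.04
Secondary income: 137.01 - 71.24 = 65.77
Current account = 620.07 + 886.04 + 65.77 = 1571.88
(Excluded from the current account — capital account: sale of embassy land to a foreign government 41.64; financial account: sale of domestic government bonds to non-residents 803.47.)

1571.88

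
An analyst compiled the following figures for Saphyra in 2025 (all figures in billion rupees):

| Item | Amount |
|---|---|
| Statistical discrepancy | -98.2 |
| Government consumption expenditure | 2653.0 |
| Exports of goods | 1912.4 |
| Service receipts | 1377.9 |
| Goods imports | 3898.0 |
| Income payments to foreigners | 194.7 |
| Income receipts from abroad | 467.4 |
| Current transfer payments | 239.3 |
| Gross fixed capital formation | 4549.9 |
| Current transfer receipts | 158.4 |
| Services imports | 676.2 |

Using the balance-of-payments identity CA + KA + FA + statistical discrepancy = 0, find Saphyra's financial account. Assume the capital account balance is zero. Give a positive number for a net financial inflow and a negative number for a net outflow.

1190.3

Goods balance = 1912.4 - 3898.0 = -1985.6
Services balance = 1377.9 - 676.2 = 701.7
Trade balance (goods + services) = -1985.6 + 701.7 = -1283.9
Net primary income = 467.4 - 194.7 = 272.7
Net secondary income = 158.4 - 239.3 = -80.9
Current account = -1283.9 + 272.7 + (-80.9) = -1092.1
Financial account = -(-1092.1 + (-98.2)) = 1190.3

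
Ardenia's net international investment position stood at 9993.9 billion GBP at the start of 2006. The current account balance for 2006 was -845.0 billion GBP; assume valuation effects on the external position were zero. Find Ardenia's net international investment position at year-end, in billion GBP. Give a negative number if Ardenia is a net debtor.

9148.9

With no valuation effects, change in NIIP = current account = -845.0
End-of-year NIIP = 9993.9 + (-845.0) = 9148.9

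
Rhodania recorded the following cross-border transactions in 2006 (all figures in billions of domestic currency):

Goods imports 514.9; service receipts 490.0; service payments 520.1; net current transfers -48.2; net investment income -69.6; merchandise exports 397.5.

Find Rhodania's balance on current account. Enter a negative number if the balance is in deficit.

Goods balance = 397.5 - 514.9 = -117.4
Services balance = 490.0 - 520.1 = -30.1
Trade balance (goods + services) = -117.4 + (-30.1) = -147.5
Net primary income = -69.6
Net secondary income = -48.2
Current account = -147.5 + (-69.6) + (-48.2) = -265.3

-265.3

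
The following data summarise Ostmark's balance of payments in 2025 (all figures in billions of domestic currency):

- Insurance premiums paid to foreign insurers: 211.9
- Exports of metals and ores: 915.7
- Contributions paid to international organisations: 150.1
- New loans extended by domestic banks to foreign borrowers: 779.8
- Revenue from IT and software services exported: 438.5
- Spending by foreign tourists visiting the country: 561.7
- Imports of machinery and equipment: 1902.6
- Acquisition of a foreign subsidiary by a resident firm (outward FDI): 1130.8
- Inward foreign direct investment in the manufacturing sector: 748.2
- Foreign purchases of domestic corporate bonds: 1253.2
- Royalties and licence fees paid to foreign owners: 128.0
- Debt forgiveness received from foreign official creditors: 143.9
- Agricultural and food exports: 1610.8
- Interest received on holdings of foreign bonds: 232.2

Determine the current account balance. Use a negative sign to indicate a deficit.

Goods: -1902.6 + 1610.8 + 915.7 = 623.9
Services: 438.5 - 128.0 + 561.7 - 211.9 = 660.3
Primary income: 232.2
Secondary income: -150.1
Current account = 623.9 + 660.3 + 232.2 + (-150.1) = 1366.3
(Excluded from the current account — financial account: new loans extended by domestic banks to foreign borrowers 779.8, acquisition of a foreign subsidiary by a resident firm (outward FDI) 1130.8, inward foreign direct investment in the manufacturing sector 748.2, foreign purchases of domestic corporate bonds 1253.2; capital account: debt forgiveness received from foreign official creditors 143.9.)

1366.3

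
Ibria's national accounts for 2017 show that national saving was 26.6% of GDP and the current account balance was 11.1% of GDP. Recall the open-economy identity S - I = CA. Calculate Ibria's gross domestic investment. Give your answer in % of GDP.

15.5

I = S - CA = 26.6 - 11.1 = 15.5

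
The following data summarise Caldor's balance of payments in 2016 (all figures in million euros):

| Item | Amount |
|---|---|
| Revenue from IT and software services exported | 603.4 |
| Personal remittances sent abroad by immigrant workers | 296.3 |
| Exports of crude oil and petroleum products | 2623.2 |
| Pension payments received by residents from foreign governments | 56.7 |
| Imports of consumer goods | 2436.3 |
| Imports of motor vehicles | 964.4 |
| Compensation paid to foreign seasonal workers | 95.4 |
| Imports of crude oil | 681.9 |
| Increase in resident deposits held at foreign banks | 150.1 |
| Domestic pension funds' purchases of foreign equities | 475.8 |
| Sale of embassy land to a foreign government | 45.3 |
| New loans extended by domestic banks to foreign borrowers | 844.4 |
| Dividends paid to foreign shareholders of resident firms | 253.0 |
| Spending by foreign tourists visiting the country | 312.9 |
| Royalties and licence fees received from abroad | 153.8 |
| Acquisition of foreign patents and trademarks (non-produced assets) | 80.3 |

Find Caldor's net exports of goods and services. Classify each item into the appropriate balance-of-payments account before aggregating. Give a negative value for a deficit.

-389.3

Goods: -681.9 - 964.4 + 2623.2 - 2436.3 = -1459.4
Services: 603.4 + 312.9 + 153.8 = 1070.1
Trade balance = -1459.4 + 1070.1 = -389.3
(Excluded from the trade balance — secondary income: personal remittances sent abroad by immigrant workers 296.3, pension payments received by residents from foreign governments 56.7; primary income: compensation paid to foreign seasonal workers 95.4, dividends paid to foreign shareholders of resident firms 253.0; financial account: increase in resident deposits held at foreign banks 150.1, domestic pension funds' purchases of foreign equities 475.8, new loans extended by domestic banks to foreign borrowers 844.4; capital account: sale of embassy land to a foreign government 45.3, acquisition of foreign patents and trademarks (non-produced assets) 80.3.)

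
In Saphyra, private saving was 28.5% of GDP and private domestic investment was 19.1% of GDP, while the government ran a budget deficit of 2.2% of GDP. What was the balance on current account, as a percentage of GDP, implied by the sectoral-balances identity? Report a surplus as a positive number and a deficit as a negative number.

By the sectoral-balances identity, CA = (S_private - I) + (T - G).
Private balance = 28.5 - 19.1 = 9.4
Government balance (T - G) = -2.2
CA = 9.4 + (-2.2) = 7.2

7.2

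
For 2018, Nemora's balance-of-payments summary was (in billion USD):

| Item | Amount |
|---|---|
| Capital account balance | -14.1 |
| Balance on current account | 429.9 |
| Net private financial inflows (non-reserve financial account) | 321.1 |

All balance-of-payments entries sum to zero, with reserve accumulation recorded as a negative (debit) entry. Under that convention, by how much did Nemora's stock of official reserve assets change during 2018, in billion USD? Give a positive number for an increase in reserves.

736.9

Official reserve transactions balance = -(429.9 + (-14.1) + 321.1) = -736.9
An accumulation of reserves is recorded as a debit (negative entry), so the change in the stock of reserves is the negative of that balance.
Change in official reserves = -(-736.9) = 736.9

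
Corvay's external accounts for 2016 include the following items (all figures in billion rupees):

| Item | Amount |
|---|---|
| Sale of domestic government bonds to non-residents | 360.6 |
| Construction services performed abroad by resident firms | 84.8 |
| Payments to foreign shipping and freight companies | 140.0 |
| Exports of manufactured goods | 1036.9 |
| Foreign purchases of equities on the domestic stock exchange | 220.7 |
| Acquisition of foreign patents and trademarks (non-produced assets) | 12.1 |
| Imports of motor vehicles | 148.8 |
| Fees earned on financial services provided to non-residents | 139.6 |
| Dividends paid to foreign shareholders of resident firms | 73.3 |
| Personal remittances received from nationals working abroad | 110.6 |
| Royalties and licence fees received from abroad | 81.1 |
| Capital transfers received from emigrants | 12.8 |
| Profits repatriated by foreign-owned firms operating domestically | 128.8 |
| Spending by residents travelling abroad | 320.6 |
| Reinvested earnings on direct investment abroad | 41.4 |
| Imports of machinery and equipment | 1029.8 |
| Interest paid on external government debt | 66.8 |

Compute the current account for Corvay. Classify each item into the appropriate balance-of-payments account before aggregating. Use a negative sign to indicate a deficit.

-413.7

Goods: -1029.8 - 148.8 + 1036.9 = -141.7
Services: -320.6 + 139.6 - 140.0 + 84.8 + 81.1 = -155.1
Primary income: -128.8 - 66.8 + 41.4 - 73.3 = -227.5
Secondary income: 110.6
Current account = (-141.7) + (-155.1) + (-227.5) + 110.6 = -413.7
(Excluded from the current account — financial account: sale of domestic government bonds to non-residents 360.6, foreign purchases of equities on the domestic stock exchange 220.7; capital account: acquisition of foreign patents and trademarks (non-produced assets) 12.1, capital transfers received from emigrants 12.8.)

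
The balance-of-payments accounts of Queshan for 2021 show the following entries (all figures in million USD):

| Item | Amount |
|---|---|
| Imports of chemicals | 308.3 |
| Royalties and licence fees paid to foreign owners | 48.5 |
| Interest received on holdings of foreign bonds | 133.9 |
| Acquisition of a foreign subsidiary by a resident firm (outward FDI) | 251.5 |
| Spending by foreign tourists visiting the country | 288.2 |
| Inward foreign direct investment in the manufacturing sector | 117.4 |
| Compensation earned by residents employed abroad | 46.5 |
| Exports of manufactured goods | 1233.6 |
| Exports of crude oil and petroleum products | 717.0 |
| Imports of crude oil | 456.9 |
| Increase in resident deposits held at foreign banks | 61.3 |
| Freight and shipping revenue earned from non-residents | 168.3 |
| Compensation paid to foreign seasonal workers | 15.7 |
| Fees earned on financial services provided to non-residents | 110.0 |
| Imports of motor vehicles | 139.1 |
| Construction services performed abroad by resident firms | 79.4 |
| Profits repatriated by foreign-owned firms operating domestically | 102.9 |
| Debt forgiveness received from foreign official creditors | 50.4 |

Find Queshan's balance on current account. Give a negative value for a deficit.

Goods: -456.9 + 717.0 - 308.3 + 1233.6 - 139.1 = 1046.3
Services: 79.4 + 288.2 - 48.5 + 110.0 + 168.3 = 597.4
Primary income: 133.9 - 15.7 - 102.9 + 46.5 = 61.8
Current account = 1046.3 + 597.4 + 61.8 = 1705.5
(Excluded from the current account — financial account: acquisition of a foreign subsidiary by a resident firm (outward FDI) 251.5, inward foreign direct investment in the manufacturing sector 117.4, increase in resident deposits held at foreign banks 61.3; capital account: debt forgiveness received from foreign official creditors 50.4.)

1705.5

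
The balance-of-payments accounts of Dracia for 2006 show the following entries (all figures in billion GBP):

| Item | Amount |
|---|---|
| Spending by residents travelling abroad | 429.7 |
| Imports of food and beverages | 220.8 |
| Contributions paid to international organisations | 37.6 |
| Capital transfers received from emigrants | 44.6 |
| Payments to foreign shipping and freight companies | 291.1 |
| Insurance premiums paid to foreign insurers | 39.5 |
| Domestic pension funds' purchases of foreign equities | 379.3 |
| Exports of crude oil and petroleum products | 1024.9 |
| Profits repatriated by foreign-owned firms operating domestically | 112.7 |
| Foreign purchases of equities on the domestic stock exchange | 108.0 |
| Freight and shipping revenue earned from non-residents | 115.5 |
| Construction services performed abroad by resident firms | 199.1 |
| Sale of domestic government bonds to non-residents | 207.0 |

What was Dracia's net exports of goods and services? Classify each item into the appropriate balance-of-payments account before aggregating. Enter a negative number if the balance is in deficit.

Goods: 1024.9 - 220.8 = 804.1
Services: -429.7 - 291.1 + 115.5 - 39.5 + 199.1 = -445.7
Trade balance = 804.1 + (-445.7) = 358.4
(Excluded from the trade balance — secondary income: contributions paid to international organisations 37.6; capital account: capital transfers received from emigrants 44.6; financial account: domestic pension funds' purchases of foreign equities 379.3, foreign purchases of equities on the domestic stock exchange 108.0, sale of domestic government bonds to non-residents 207.0; primary income: profits repatriated by foreign-owned firms operating domestically 112.7.)

358.4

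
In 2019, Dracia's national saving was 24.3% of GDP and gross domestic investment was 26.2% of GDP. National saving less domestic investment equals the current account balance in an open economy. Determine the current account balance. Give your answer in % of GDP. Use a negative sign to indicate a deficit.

S - I = CA (net lending to the rest of the world).
CA = S - I = 24.3 - 26.2 = -1.9

-1.9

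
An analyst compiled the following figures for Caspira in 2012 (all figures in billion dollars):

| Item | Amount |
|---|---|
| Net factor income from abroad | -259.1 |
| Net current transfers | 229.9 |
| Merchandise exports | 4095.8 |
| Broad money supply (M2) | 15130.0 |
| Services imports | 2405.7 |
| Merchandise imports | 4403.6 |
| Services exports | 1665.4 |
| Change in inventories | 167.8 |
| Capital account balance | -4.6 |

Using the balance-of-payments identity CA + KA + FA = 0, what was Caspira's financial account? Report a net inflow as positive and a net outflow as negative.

1081.9

Goods balance = 4095.8 - 4403.6 = -307.8
Services balance = 1665.4 - 2405.7 = -740.3
Trade balance (goods + services) = -307.8 + (-740.3) = -1048.1
Net primary income = -259.1
Net secondary income = 229.9
Current account = -1048.1 + (-259.1) + 229.9 = -1077.3
Financial account = -(-1077.3 + (-4.6)) = 1081.9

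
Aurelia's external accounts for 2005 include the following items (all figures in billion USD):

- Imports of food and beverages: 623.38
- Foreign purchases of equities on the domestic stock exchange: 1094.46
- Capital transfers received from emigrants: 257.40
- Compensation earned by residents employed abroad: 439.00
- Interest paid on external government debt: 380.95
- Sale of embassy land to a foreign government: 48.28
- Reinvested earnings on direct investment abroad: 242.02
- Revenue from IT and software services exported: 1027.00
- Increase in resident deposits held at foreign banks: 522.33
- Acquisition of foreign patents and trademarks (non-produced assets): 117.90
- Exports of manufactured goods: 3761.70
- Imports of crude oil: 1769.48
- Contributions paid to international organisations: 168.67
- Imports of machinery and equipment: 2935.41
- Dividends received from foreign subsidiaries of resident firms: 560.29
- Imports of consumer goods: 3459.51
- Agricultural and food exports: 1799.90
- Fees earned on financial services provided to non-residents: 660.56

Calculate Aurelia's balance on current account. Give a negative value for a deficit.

Goods: -623.38 + 1799.90 - 1769.48 + 3761.70 - 3459.51 - 2935.41 = -3226.18
Services: 1027.00 + 660.56 = 1687.56
Primary income: -380.95 + 439.00 + 560.29 + 242.02 = 860.36
Secondary income: -168.67
Current account = (-3226.18) + 1687.56 + 860.36 + (-168.67) = -846.93
(Excluded from the current account — financial account: foreign purchases of equities on the domestic stock exchange 1094.46, increase in resident deposits held at foreign banks 522.33; capital account: capital transfers received from emigrants 257.40, sale of embassy land to a foreign government 48.28, acquisition of foreign patents and trademarks (non-produced assets) 117.90.)

-846.93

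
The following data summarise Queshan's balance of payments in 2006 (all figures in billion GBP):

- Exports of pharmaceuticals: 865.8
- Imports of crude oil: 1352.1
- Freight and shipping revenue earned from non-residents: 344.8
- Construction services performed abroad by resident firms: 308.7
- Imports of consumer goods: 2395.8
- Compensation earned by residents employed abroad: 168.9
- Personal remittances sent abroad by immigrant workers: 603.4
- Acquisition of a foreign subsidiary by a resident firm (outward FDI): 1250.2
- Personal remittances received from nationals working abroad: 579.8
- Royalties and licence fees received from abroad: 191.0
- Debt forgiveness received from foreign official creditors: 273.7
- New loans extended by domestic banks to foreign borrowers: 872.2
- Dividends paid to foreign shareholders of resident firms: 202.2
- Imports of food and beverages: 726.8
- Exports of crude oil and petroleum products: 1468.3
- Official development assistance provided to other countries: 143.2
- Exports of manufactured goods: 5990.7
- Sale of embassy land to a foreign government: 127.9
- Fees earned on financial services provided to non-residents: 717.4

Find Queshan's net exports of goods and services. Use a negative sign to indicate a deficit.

Goods: -2395.8 - 1352.1 + 865.8 + 5990.7 - 726.8 + 1468.3 = 3850.1
Services: 344.8 + 717.4 + 191.0 + 308.7 = 1561.9
Trade balance = 3850.1 + 1561.9 = 5412.0
(Excluded from the trade balance — primary income: compensation earned by residents employed abroad 168.9, dividends paid to foreign shareholders of resident firms 202.2; secondary income: personal remittances sent abroad by immigrant workers 603.4, personal remittances received from nationals working abroad 579.8, official development assistance provided to other countries 143.2; financial account: acquisition of a foreign subsidiary by a resident firm (outward FDI) 1250.2, new loans extended by domestic banks to foreign borrowers 872.2; capital account: debt forgiveness received from foreign official creditors 273.7, sale of embassy land to a foreign government 127.9.)

5412.0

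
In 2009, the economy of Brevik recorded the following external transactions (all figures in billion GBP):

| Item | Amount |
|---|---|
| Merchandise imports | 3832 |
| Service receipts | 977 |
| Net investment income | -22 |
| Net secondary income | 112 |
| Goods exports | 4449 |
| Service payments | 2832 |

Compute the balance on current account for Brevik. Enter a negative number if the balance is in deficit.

-1148

Goods balance = 4449 - 3832 = 617
Services balance = 977 - 2832 = -1855
Trade balance (goods + services) = 617 + (-1855) = -1238
Net primary income = -22
Net secondary income = 112
Current account = -1238 + (-22) + 112 = -1148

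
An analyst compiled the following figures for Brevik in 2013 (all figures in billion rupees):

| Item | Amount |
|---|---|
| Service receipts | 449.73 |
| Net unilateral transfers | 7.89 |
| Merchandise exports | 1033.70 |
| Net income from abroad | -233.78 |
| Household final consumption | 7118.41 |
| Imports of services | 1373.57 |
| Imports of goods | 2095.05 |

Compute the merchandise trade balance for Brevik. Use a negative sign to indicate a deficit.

-1061.35

Goods balance = 1033.70 - 2095.05 = -1061.35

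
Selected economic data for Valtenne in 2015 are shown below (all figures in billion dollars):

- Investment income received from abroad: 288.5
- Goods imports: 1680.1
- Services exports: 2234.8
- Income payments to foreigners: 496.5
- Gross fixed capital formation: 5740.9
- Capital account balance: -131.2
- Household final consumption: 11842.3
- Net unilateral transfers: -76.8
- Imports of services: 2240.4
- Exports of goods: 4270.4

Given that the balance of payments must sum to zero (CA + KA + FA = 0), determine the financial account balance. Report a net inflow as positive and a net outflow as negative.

Goods balance = 4270.4 - 1680.1 = 2590.3
Services balance = 2234.8 - 2240.4 = -5.6
Trade balance (goods + services) = 2590.3 + (-5.6) = 2584.7
Net primary income = 288.5 - 496.5 = -208.0
Net secondary income = -76.8
Current account = 2584.7 + (-208.0) + (-76.8) = 2299.9
Financial account = -(2299.9 + (-131.2)) = -2168.7

-2168.7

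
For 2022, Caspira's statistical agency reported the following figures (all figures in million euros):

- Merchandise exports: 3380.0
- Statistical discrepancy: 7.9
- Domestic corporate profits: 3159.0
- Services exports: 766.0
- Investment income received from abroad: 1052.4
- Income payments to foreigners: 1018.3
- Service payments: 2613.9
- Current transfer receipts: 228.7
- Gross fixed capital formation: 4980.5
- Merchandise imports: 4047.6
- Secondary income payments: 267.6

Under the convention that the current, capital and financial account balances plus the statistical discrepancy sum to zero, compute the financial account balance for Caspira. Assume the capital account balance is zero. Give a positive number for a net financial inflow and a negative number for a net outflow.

Goods balance = 3380.0 - 4047.6 = -667.6
Services balance = 766.0 - 2613.9 = -1847.9
Trade balance (goods + services) = -667.6 + (-1847.9) = -2515.5
Net primary income = 1052.4 - 1018.3 = 34.1
Net secondary income = 228.7 - 267.6 = -38.9
Current account = -2515.5 + 34.1 + (-38.9) = -2520.3
Financial account = -(-2520.3 + 7.9) = 2512.4

2512.4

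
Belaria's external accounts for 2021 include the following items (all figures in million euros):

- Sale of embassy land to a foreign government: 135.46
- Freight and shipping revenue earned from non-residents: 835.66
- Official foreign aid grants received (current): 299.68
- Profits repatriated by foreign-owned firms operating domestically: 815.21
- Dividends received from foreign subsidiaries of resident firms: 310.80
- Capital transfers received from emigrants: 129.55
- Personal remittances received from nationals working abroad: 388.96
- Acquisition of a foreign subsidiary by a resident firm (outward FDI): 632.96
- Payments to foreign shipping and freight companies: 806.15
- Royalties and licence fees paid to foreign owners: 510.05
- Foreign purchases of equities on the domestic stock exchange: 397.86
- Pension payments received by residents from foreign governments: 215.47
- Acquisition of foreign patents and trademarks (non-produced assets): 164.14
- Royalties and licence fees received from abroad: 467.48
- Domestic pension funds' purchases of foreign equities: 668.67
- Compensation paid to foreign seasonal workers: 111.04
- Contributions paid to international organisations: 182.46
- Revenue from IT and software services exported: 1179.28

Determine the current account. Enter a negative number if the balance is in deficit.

1272.42

Services: -510.05 + 467.48 - 806.15 + 835.66 + 1179.28 = 1166.22
Primary income: 310.80 - 815.21 - 111.04 = -615.45
Secondary income: 388.96 - 182.46 + 299.68 + 215.47 = 721.65
Current account = 1166.22 + (-615.45) + 721.65 = 1272.42
(Excluded from the current account — capital account: sale of embassy land to a foreign government 135.46, capital transfers received from emigrants 129.55, acquisition of foreign patents and trademarks (non-produced assets) 164.14; financial account: acquisition of a foreign subsidiary by a resident firm (outward FDI) 632.96, foreign purchases of equities on the domestic stock exchange 397.86, domestic pension funds' purchases of foreign equities 668.67.)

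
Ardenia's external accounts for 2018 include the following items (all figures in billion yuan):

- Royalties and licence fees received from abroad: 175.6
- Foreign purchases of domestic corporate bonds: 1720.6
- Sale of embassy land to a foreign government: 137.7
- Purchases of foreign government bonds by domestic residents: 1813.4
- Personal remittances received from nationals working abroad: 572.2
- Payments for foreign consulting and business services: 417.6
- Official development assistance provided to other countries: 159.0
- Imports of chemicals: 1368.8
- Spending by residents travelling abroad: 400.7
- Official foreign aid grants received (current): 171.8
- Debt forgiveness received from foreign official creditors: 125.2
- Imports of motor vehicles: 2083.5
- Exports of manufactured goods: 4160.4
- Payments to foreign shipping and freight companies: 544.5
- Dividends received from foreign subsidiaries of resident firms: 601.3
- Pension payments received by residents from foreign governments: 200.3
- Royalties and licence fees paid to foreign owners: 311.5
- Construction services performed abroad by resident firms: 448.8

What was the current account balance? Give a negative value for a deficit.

1044.8

Goods: 4160.4 - 2083.5 - 1368.8 = 708.1
Services: 175.6 - 417.6 - 311.5 - 400.7 - 544.5 + 448.8 = -1049.9
Primary income: 601.3
Secondary income: 572.2 + 200.3 + 171.8 - 159.0 = 785.3
Current account = 708.1 + (-1049.9) + 601.3 + 785.3 = 1044.8
(Excluded from the current account — financial account: foreign purchases of domestic corporate bonds 1720.6, purchases of foreign government bonds by domestic residents 1813.4; capital account: sale of embassy land to a foreign government 137.7, debt forgiveness received from foreign official creditors 125.2.)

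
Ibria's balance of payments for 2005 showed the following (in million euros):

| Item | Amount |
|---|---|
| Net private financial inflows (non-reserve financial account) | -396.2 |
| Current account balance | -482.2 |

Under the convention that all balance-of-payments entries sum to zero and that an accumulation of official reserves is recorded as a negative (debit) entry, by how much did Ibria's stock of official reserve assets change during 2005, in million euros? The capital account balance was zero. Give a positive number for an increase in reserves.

Official reserve transactions balance = -((-482.2) + (-396.2)) = 878.4
An accumulation of reserves is recorded as a debit (negative entry), so the change in the stock of reserves is the negative of that balance.
Change in official reserves = -(878.4) = -878.4

-878.4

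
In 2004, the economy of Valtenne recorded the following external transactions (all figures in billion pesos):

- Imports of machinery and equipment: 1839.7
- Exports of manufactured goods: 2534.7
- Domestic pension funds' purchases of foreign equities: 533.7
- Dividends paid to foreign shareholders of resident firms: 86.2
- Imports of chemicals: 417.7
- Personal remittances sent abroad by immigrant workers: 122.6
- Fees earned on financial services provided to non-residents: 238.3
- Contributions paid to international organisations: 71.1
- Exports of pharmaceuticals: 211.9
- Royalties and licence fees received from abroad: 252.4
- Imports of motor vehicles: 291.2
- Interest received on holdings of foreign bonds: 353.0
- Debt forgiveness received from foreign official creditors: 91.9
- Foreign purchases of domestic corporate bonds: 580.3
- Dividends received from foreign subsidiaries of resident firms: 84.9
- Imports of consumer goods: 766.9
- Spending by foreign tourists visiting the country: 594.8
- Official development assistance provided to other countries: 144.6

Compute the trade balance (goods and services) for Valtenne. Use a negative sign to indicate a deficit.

516.6

Goods: 2534.7 - 417.7 - 291.2 - 1839.7 + 211.9 - 766.9 = -568.9
Services: 252.4 + 238.3 + 594.8 = 1085.5
Trade balance = -568.9 + 1085.5 = 516.6
(Excluded from the trade balance — financial account: domestic pension funds' purchases of foreign equities 533.7, foreign purchases of domestic corporate bonds 580.3; primary income: dividends paid to foreign shareholders of resident firms 86.2, interest received on holdings of foreign bonds 353.0, dividends received from foreign subsidiaries of resident firms 84.9; secondary income: personal remittances sent abroad by immigrant workers 122.6, contributions paid to international organisations 71.1, official development assistance provided to other countries 144.6; capital account: debt forgiveness received from foreign official creditors 91.9.)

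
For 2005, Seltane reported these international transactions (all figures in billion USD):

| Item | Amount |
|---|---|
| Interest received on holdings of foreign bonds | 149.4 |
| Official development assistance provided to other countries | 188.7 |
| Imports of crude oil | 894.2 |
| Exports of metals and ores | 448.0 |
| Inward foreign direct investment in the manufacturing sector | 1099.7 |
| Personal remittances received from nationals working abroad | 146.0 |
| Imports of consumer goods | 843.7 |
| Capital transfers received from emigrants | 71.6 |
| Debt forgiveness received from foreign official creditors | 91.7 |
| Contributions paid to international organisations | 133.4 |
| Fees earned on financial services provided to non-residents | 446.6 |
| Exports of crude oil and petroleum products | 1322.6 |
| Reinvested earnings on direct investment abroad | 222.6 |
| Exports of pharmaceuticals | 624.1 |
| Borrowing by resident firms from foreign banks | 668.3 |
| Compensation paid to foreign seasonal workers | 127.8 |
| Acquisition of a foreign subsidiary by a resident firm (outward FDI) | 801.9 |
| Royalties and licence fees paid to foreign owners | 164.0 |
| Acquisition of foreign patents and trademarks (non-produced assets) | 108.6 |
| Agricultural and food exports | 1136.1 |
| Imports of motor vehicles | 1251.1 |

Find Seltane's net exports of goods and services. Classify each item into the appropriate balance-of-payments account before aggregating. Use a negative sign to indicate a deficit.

824.4

Goods: 624.1 + 1136.1 - 894.2 + 448.0 + 1322.6 - 843.7 - 1251.1 = 541.8
Services: -164.0 + 446.6 = 282.6
Trade balance = 541.8 + 282.6 = 824.4
(Excluded from the trade balance — primary income: interest received on holdings of foreign bonds 149.4, reinvested earnings on direct investment abroad 222.6, compensation paid to foreign seasonal workers 127.8; secondary income: official development assistance provided to other countries 188.7, personal remittances received from nationals working abroad 146.0, contributions paid to international organisations 133.4; financial account: inward foreign direct investment in the manufacturing sector 1099.7, borrowing by resident firms from foreign banks 668.3, acquisition of a foreign subsidiary by a resident firm (outward FDI) 801.9; capital account: capital transfers received from emigrants 71.6, debt forgiveness received from foreign official creditors 91.7, acquisition of foreign patents and trademarks (non-produced assets) 108.6.)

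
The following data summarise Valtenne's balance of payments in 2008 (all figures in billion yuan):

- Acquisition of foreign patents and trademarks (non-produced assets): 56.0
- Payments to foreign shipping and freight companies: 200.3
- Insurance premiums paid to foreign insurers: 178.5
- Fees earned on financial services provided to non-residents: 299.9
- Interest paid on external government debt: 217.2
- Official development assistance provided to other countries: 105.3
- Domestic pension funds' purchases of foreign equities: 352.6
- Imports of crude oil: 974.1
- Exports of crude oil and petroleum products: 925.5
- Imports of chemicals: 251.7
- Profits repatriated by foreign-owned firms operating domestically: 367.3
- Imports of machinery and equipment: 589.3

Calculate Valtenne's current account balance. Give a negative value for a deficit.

-1658.3

Goods: -974.1 - 589.3 + 925.5 - 251.7 = -889.6
Services: -200.3 - 178.5 + 299.9 = -78.9
Primary income: -217.2 - 367.3 = -584.5
Secondary income: -105.3
Current account = (-889.6) + (-78.9) + (-584.5) + (-105.3) = -1658.3
(Excluded from the current account — capital account: acquisition of foreign patents and trademarks (non-produced assets) 56.0; financial account: domestic pension funds' purchases of foreign equities 352.6.)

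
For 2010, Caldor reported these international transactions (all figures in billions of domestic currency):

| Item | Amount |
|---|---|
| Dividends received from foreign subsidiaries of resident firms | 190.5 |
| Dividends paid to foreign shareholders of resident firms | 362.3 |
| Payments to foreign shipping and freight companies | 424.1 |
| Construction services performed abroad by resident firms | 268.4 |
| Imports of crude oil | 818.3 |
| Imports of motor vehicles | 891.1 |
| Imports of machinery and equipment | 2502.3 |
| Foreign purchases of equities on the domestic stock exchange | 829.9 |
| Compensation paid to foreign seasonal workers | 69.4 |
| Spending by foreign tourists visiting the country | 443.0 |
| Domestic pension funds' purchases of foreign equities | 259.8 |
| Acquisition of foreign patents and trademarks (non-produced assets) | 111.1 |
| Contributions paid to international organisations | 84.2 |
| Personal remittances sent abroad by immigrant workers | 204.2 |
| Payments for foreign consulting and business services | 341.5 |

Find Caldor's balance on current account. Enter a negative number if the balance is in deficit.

-4795.5

Goods: -818.3 - 2502.3 - 891.1 = -4211.7
Services: 268.4 - 424.1 - 341.5 + 443.0 = -54.2
Primary income: -362.3 - 69.4 + 190.5 = -241.2
Secondary income: -84.2 - 204.2 = -288.4
Current account = (-4211.7) + (-54.2) + (-241.2) + (-288.4) = -4795.5
(Excluded from the current account — financial account: foreign purchases of equities on the domestic stock exchange 829.9, domestic pension funds' purchases of foreign equities 259.8; capital account: acquisition of foreign patents and trademarks (non-produced assets) 111.1.)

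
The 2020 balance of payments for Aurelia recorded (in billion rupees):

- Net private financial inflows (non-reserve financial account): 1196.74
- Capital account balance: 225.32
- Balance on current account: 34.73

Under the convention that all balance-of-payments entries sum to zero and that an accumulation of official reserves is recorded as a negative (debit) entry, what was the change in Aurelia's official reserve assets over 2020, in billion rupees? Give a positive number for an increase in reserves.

Official reserve transactions balance = -(34.73 + 225.32 + 1196.74) = -1456.79
An accumulation of reserves is recorded as a debit (negative entry), so the change in the stock of reserves is the negative of that balance.
Change in official reserves = -(-1456.79) = 1456.79

1456.79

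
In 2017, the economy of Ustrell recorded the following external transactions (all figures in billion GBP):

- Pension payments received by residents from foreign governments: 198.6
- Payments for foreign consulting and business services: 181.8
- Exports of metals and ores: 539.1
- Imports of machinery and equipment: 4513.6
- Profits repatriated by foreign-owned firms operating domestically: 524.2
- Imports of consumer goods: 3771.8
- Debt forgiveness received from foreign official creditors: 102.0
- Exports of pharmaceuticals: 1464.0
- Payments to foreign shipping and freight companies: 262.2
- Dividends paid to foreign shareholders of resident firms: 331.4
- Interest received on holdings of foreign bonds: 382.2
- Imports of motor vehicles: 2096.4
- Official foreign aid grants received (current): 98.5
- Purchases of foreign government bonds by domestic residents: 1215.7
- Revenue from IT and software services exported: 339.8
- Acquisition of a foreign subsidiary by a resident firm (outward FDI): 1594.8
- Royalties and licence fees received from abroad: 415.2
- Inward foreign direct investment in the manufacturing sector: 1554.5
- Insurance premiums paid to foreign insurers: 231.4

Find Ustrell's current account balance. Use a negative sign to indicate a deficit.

-8475.4

Goods: 1464.0 - 2096.4 - 3771.8 + 539.1 - 4513.6 = -8378.7
Services: -262.2 - 231.4 - 181.8 + 339.8 + 415.2 = 79.6
Primary income: 382.2 - 524.2 - 331.4 = -473.4
Secondary income: 198.6 + 98.5 = 297.1
Current account = (-8378.7) + 79.6 + (-473.4) + 297.1 = -8475.4
(Excluded from the current account — capital account: debt forgiveness received from foreign official creditors 102.0; financial account: purchases of foreign government bonds by domestic residents 1215.7, acquisition of a foreign subsidiary by a resident firm (outward FDI) 1594.8, inward foreign direct investment in the manufacturing sector 1554.5.)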